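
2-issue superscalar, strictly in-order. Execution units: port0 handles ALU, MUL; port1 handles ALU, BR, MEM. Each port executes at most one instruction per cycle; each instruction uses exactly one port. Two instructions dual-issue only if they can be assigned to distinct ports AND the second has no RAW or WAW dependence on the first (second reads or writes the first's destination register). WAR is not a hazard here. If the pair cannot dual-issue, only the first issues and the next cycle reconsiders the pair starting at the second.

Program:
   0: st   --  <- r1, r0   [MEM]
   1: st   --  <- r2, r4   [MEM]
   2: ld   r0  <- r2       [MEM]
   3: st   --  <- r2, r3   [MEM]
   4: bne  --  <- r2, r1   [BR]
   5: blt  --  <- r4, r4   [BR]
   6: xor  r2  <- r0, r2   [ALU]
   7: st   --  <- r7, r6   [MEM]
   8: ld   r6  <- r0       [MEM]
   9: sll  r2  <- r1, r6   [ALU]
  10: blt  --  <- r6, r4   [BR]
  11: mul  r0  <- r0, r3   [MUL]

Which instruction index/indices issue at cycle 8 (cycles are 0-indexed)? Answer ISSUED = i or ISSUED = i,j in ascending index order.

ISSUED = 9,10

c0: i0 st.MEM  no-port MEM/MEM
c1: i1 st.MEM  no-port MEM/MEM
c2: i2 ld.MEM  no-port MEM/MEM
c3: i3 st.MEM  no-port MEM/BR
c4: i4 bne.BR  no-port BR/BR
c5: i5,i6 blt.BR xor.ALU  pair
c6: i7 st.MEM  no-port MEM/MEM
c7: i8 ld.MEM  RAW r6
c8: i9,i10 sll.ALU blt.BR  pair
c9: i11 mul.MUL  tail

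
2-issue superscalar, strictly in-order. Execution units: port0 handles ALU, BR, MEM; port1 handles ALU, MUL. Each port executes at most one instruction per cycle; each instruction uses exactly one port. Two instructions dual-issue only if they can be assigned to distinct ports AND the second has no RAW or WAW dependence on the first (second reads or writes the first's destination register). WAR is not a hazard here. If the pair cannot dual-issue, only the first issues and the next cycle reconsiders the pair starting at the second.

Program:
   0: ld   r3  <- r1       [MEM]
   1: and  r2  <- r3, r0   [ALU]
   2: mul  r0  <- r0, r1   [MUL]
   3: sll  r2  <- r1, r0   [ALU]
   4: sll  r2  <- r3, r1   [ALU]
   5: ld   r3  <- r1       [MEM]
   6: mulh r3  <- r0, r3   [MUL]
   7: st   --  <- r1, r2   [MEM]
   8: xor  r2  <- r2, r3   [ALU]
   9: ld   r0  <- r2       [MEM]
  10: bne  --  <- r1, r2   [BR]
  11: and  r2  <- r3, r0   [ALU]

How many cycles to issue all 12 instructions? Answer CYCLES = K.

CYCLES = 8

  cy0 -> i0 (ld) RAW r3
  cy1 -> i1+i2 (and mul) 2-wide
  cy2 -> i3 (sll) WAW r2
  cy3 -> i4+i5 (sll ld) 2-wide
  cy4 -> i6+i7 (mulh st) 2-wide
  cy5 -> i8 (xor) RAW r2
  cy6 -> i9 (ld) no-port MEM/BR
  cy7 -> i10+i11 (bne and) 2-wide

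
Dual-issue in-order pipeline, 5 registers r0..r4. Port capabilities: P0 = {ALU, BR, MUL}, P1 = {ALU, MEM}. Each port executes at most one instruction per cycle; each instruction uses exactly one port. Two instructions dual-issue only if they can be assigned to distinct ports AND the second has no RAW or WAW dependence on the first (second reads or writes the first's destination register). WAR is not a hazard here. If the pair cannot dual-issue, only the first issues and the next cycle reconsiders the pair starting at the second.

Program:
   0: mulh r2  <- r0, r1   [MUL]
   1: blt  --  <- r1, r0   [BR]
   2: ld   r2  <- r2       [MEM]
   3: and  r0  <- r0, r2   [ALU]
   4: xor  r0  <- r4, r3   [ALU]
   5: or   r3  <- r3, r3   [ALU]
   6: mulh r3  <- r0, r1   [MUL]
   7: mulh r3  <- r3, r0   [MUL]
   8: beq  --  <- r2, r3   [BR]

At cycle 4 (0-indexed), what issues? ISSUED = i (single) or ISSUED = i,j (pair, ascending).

0. mulh.MUL @i0  | no-port MUL/BR
1. blt.BR/ld.MEM @i1+i2  | pair
2. and.ALU @i3  | WAW r0
3. xor.ALU/or.ALU @i4+i5  | pair
4. mulh.MUL @i6  | no-port MUL/MUL
5. mulh.MUL @i7  | no-port MUL/BR
6. beq.BR @i8  | tail

ISSUED = 6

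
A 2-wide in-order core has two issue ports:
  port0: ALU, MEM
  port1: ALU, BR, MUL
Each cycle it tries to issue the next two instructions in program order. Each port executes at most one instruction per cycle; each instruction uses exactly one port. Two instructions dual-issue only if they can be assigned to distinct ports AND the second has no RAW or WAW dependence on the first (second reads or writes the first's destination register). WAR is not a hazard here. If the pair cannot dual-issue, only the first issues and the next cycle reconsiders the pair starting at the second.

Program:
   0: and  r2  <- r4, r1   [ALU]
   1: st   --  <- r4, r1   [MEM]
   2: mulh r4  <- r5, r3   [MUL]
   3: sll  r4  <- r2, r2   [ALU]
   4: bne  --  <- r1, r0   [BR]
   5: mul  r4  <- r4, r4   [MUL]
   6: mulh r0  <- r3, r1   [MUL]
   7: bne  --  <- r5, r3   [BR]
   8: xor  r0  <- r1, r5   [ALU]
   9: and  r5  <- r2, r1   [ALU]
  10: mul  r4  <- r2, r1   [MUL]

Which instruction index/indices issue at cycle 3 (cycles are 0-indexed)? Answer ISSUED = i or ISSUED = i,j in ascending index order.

c0: i0&i1 and st  2-wide
c1: i2 mulh  WAW r4
c2: i3&i4 sll bne  2-wide
c3: i5 mul  no-port MUL/MUL
c4: i6 mulh  no-port MUL/BR
c5: i7&i8 bne xor  2-wide
c6: i9&i10 and mul  2-wide

ISSUED = 5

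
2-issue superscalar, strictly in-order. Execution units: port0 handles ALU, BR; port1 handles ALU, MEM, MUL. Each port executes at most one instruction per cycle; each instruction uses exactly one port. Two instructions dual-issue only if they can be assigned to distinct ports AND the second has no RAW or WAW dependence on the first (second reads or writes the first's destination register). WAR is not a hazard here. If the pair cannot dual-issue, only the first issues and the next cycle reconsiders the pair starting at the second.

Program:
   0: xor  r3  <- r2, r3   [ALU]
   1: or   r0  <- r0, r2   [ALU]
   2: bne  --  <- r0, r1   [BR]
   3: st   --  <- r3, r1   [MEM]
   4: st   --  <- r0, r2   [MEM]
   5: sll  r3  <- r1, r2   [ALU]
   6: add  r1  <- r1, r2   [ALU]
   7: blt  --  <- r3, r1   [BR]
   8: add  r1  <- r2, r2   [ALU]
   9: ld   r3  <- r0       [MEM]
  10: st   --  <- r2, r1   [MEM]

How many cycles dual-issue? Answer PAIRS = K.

PAIRS = 4

  cy0 -> i0&i1 (xor or) pair
  cy1 -> i2&i3 (bne st) pair
  cy2 -> i4&i5 (st sll) pair
  cy3 -> i6 (add) RAW r1
  cy4 -> i7&i8 (blt add) pair
  cy5 -> i9 (ld) no-port MEM/MEM
  cy6 -> i10 (st) tail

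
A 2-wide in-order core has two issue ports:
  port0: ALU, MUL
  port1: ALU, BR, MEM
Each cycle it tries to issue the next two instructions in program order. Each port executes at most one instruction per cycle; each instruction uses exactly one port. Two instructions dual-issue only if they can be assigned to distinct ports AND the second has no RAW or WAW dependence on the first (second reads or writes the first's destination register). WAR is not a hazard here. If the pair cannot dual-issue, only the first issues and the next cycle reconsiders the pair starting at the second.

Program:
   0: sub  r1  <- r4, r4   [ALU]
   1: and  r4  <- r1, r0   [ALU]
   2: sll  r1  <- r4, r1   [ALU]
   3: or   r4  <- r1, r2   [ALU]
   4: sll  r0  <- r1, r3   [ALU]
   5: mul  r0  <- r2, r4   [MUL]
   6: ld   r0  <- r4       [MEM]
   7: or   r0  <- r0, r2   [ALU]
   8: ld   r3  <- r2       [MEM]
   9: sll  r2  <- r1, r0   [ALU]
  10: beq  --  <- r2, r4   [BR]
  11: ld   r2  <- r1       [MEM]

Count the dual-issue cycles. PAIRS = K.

PAIRS = 2

#0 head=0: sub i0 RAW r1
#1 head=1: and i1 RAW r4
#2 head=2: sll i2 RAW r1
#3 head=3: or/sll i3+i4 dual
#4 head=5: mul i5 WAW r0
#5 head=6: ld i6 RAW+WAW r0
#6 head=7: or/ld i7+i8 dual
#7 head=9: sll i9 RAW r2
#8 head=10: beq i10 no-port BR/MEM
#9 head=11: ld i11 tail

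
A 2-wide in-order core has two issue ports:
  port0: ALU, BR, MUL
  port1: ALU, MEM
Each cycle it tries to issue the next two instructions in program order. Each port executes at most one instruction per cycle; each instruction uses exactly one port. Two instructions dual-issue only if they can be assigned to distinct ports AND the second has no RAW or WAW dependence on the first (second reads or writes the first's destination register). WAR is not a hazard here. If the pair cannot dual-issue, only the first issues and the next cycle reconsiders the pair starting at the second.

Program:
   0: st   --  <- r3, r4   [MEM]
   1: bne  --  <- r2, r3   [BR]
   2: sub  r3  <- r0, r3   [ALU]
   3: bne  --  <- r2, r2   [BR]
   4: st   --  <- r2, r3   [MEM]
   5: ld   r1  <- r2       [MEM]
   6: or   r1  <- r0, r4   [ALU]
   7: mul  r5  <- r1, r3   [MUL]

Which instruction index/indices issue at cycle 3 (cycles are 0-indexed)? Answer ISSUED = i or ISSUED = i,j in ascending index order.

  cy0 -> i0&i1 (st;bne) 2-wide
  cy1 -> i2&i3 (sub;bne) 2-wide
  cy2 -> i4 (st) no-port MEM/MEM
  cy3 -> i5 (ld) WAW r1
  cy4 -> i6 (or) RAW r1
  cy5 -> i7 (mul) tail

ISSUED = 5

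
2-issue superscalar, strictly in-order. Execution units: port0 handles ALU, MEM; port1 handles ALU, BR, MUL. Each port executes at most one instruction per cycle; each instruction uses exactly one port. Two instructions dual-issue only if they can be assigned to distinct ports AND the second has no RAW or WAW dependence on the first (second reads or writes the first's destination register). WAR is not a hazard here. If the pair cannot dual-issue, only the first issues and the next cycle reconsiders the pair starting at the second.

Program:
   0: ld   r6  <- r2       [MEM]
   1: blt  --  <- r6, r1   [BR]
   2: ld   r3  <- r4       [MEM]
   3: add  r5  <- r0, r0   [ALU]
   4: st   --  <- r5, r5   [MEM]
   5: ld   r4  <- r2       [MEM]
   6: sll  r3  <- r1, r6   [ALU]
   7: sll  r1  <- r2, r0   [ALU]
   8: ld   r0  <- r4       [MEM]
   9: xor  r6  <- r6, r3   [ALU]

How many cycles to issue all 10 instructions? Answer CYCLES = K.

CYCLES = 7

[0] i0  ld.MEM  -- RAW r6
[1] i1&i2  blt.BR ld.MEM  -- pair
[2] i3  add.ALU  -- RAW r5
[3] i4  st.MEM  -- no-port MEM/MEM
[4] i5&i6  ld.MEM sll.ALU  -- pair
[5] i7&i8  sll.ALU ld.MEM  -- pair
[6] i9  xor.ALU  -- tail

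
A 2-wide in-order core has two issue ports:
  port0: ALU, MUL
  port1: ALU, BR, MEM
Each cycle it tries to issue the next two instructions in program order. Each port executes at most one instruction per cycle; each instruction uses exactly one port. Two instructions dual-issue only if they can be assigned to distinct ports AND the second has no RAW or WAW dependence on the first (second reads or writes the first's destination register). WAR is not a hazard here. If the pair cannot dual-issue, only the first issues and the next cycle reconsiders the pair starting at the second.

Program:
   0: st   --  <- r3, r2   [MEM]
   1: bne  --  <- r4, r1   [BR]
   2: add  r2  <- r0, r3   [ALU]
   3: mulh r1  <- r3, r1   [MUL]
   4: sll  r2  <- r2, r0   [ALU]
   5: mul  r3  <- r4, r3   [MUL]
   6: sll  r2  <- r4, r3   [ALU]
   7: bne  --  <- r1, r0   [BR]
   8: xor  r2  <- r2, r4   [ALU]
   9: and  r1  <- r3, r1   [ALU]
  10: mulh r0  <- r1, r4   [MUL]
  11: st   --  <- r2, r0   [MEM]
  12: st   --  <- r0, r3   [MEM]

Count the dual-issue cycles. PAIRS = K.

PAIRS = 4

0. st.MEM @i0  | no-port MEM/BR
1. bne.BR;add.ALU @i1/i2  | 2-wide
2. mulh.MUL;sll.ALU @i3/i4  | 2-wide
3. mul.MUL @i5  | RAW r3
4. sll.ALU;bne.BR @i6/i7  | 2-wide
5. xor.ALU;and.ALU @i8/i9  | 2-wide
6. mulh.MUL @i10  | RAW r0
7. st.MEM @i11  | no-port MEM/MEM
8. st.MEM @i12  | tail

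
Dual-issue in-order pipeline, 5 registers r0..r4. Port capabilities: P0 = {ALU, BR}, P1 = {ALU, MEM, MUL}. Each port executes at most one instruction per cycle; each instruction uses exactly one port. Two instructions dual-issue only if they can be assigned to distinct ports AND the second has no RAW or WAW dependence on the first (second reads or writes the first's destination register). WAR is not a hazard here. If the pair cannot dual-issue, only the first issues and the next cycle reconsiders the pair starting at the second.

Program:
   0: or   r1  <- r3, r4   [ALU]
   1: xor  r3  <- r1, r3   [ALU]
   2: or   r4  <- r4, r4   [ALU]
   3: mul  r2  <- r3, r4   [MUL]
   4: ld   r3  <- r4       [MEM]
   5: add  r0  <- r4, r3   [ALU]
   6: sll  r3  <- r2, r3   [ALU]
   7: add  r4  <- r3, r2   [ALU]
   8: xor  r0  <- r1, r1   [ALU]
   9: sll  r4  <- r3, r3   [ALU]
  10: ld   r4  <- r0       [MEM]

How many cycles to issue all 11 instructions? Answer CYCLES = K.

CYCLES = 8

c0: i0 or.ALU  RAW r1
c1: i1/i2 xor.ALU/or.ALU  dual
c2: i3 mul.MUL  no-port MUL/MEM
c3: i4 ld.MEM  RAW r3
c4: i5/i6 add.ALU/sll.ALU  dual
c5: i7/i8 add.ALU/xor.ALU  dual
c6: i9 sll.ALU  WAW r4
c7: i10 ld.MEM  tail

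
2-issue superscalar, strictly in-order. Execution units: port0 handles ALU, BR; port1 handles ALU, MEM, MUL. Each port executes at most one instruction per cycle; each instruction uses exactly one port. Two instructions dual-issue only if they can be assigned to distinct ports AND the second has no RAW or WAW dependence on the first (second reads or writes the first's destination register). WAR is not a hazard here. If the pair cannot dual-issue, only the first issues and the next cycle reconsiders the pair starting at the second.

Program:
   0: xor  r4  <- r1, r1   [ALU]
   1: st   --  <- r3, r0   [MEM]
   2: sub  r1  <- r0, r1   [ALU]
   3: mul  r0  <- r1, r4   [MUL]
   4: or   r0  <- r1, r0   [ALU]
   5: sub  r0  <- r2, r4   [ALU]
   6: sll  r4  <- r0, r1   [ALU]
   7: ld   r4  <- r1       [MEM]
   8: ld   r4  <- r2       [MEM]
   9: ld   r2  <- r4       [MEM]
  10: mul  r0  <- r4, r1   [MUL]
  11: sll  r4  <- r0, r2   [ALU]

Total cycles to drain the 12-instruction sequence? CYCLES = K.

0. xor.ALU;st.MEM @i0+i1  | 2-wide
1. sub.ALU @i2  | RAW r1
2. mul.MUL @i3  | RAW+WAW r0
3. or.ALU @i4  | WAW r0
4. sub.ALU @i5  | RAW r0
5. sll.ALU @i6  | WAW r4
6. ld.MEM @i7  | no-port MEM/MEM
7. ld.MEM @i8  | no-port MEM/MEM
8. ld.MEM @i9  | no-port MEM/MUL
9. mul.MUL @i10  | RAW r0
10. sll.ALU @i11  | tail

CYCLES = 11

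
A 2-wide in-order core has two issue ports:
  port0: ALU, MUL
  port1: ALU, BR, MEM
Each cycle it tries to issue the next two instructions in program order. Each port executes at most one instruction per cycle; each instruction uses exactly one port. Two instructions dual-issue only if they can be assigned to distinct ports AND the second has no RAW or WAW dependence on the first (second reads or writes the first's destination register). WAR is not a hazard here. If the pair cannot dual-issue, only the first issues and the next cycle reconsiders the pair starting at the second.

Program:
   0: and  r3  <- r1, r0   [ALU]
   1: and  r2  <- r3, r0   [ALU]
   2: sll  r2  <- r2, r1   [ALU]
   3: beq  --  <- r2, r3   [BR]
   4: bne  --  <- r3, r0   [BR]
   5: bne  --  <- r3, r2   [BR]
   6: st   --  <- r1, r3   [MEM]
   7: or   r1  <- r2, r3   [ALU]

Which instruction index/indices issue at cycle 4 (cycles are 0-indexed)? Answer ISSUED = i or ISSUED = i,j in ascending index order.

ISSUED = 4

c0: i0 and.ALU  RAW r3
c1: i1 and.ALU  RAW+WAW r2
c2: i2 sll.ALU  RAW r2
c3: i3 beq.BR  no-port BR/BR
c4: i4 bne.BR  no-port BR/BR
c5: i5 bne.BR  no-port BR/MEM
c6: i6/i7 st.MEM+or.ALU  2-wide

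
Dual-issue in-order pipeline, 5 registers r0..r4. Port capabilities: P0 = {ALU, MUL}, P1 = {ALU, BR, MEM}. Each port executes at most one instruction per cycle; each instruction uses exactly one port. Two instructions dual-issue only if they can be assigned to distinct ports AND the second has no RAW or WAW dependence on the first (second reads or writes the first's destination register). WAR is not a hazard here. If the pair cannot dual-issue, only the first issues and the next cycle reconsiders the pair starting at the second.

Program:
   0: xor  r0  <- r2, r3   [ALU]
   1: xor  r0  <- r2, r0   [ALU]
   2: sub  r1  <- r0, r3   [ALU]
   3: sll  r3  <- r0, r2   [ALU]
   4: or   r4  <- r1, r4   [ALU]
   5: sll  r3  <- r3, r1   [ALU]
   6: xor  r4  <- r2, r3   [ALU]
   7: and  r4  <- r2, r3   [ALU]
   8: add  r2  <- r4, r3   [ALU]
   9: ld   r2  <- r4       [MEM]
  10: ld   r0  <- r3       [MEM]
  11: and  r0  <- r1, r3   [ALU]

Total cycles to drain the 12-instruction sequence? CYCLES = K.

[0] i0  xor.ALU  -- RAW+WAW r0
[1] i1  xor.ALU  -- RAW r0
[2] i2+i3  sub.ALU;sll.ALU  -- 2-wide
[3] i4+i5  or.ALU;sll.ALU  -- 2-wide
[4] i6  xor.ALU  -- WAW r4
[5] i7  and.ALU  -- RAW r4
[6] i8  add.ALU  -- WAW r2
[7] i9  ld.MEM  -- no-port MEM/MEM
[8] i10  ld.MEM  -- WAW r0
[9] i11  and.ALU  -- tail

CYCLES = 10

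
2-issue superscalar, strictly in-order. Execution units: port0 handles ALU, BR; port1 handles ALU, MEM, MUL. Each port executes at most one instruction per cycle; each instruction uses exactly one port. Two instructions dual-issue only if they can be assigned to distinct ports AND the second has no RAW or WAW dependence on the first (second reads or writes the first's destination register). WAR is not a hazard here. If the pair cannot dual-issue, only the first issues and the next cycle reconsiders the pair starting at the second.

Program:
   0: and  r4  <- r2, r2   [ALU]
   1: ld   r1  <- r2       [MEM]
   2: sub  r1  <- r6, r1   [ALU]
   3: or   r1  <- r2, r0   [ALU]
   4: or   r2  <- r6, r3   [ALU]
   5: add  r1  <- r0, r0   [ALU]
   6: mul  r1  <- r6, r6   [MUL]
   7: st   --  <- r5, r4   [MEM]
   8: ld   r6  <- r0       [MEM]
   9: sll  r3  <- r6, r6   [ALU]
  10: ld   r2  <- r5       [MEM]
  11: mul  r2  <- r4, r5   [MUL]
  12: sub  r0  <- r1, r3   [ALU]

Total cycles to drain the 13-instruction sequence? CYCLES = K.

  cy0 -> i0&i1 (and.ALU ld.MEM) dual
  cy1 -> i2 (sub.ALU) WAW r1
  cy2 -> i3&i4 (or.ALU or.ALU) dual
  cy3 -> i5 (add.ALU) WAW r1
  cy4 -> i6 (mul.MUL) no-port MUL/MEM
  cy5 -> i7 (st.MEM) no-port MEM/MEM
  cy6 -> i8 (ld.MEM) RAW r6
  cy7 -> i9&i10 (sll.ALU ld.MEM) dual
  cy8 -> i11&i12 (mul.MUL sub.ALU) dual

CYCLES = 9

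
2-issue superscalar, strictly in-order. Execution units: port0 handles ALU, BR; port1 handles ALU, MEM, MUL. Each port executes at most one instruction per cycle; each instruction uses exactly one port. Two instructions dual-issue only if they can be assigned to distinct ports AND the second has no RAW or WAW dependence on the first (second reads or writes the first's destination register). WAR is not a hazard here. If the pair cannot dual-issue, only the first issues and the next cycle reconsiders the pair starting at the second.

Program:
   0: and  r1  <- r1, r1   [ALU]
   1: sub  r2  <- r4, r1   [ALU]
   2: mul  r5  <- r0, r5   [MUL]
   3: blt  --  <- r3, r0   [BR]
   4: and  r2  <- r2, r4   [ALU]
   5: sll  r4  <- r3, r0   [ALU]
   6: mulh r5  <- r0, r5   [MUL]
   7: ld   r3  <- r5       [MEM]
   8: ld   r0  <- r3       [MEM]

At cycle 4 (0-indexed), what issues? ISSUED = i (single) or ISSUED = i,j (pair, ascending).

ISSUED = 7

[0] i0  and.ALU  -- RAW r1
[1] i1+i2  sub.ALU/mul.MUL  -- dual
[2] i3+i4  blt.BR/and.ALU  -- dual
[3] i5+i6  sll.ALU/mulh.MUL  -- dual
[4] i7  ld.MEM  -- no-port MEM/MEM
[5] i8  ld.MEM  -- tail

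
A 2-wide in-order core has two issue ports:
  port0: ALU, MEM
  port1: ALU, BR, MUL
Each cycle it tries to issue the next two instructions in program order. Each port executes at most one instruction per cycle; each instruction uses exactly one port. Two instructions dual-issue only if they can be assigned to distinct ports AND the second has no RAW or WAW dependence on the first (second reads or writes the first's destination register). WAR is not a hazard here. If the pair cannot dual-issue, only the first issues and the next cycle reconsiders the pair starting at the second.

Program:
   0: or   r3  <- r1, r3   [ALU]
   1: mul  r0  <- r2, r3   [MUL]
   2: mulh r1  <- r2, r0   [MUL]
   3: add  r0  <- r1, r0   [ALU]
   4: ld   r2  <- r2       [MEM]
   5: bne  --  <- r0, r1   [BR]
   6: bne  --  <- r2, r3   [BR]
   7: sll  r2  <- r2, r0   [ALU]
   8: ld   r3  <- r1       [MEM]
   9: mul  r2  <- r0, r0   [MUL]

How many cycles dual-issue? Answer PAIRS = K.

PAIRS = 3

0. or @i0  | RAW r3
1. mul @i1  | no-port MUL/MUL
2. mulh @i2  | RAW r1
3. add/ld @i3+i4  | dual
4. bne @i5  | no-port BR/BR
5. bne/sll @i6+i7  | dual
6. ld/mul @i8+i9  | dual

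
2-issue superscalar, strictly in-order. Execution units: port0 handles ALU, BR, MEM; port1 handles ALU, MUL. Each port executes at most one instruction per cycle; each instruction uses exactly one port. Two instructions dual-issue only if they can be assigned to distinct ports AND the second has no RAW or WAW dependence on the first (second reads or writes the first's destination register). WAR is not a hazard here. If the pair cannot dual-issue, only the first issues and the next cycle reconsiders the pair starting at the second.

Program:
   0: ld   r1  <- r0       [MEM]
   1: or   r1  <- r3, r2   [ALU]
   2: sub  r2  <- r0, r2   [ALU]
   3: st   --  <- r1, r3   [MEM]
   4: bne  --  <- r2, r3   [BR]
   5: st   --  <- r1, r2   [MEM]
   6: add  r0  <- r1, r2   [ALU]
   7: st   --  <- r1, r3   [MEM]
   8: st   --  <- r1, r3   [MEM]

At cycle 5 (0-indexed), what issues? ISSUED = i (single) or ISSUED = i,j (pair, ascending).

ISSUED = 7

  cy0 -> i0 (ld) WAW r1
  cy1 -> i1,i2 (or/sub) dual
  cy2 -> i3 (st) no-port MEM/BR
  cy3 -> i4 (bne) no-port BR/MEM
  cy4 -> i5,i6 (st/add) dual
  cy5 -> i7 (st) no-port MEM/MEM
  cy6 -> i8 (st) tail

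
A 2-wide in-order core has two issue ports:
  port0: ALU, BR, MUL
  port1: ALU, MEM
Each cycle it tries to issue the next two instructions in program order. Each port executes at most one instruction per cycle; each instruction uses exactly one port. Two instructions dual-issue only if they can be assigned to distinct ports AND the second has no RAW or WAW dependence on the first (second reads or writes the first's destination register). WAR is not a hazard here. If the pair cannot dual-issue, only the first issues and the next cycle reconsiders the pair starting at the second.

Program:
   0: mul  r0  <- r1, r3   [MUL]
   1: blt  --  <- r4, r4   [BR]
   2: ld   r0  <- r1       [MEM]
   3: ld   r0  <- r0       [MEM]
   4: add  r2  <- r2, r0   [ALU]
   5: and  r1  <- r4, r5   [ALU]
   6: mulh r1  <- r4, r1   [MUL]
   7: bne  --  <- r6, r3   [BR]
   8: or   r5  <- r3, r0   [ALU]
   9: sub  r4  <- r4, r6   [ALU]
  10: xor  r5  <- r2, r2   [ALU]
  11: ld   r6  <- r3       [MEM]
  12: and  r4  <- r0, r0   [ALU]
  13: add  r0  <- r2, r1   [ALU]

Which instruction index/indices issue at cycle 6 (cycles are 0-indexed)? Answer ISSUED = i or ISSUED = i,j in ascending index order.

t=0 i0:mul.MUL ; no-port MUL/BR
t=1 i1,i2:blt.BR+ld.MEM ; 2-wide
t=2 i3:ld.MEM ; RAW r0
t=3 i4,i5:add.ALU+and.ALU ; 2-wide
t=4 i6:mulh.MUL ; no-port MUL/BR
t=5 i7,i8:bne.BR+or.ALU ; 2-wide
t=6 i9,i10:sub.ALU+xor.ALU ; 2-wide
t=7 i11,i12:ld.MEM+and.ALU ; 2-wide
t=8 i13:add.ALU ; tail

ISSUED = 9,10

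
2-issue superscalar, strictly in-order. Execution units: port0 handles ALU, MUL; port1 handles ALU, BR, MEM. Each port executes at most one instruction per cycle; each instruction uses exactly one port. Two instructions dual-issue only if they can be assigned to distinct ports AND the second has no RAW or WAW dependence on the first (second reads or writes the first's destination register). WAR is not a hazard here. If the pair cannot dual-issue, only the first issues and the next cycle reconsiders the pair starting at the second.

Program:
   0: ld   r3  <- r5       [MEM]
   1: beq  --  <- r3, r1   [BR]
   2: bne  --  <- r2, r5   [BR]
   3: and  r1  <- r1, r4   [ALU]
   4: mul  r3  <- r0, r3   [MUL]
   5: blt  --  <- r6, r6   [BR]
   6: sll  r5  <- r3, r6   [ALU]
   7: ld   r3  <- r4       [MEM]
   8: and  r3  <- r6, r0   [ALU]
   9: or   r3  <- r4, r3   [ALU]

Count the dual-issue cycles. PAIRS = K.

PAIRS = 3

0. ld @i0  | no-port MEM/BR
1. beq @i1  | no-port BR/BR
2. bne and @i2,i3  | dual
3. mul blt @i4,i5  | dual
4. sll ld @i6,i7  | dual
5. and @i8  | RAW+WAW r3
6. or @i9  | tail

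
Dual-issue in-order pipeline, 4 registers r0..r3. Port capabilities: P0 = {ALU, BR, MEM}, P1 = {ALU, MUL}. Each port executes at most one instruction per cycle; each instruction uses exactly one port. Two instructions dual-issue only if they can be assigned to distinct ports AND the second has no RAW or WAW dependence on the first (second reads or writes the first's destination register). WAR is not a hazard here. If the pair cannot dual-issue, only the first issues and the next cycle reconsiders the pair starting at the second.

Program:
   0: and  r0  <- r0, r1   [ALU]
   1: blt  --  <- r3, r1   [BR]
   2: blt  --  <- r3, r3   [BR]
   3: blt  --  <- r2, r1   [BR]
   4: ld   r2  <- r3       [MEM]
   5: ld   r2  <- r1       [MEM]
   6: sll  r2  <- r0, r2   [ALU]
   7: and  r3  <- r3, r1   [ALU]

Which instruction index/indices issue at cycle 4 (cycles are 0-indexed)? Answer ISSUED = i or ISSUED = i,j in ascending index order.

ISSUED = 5

  cy0 -> i0/i1 (and blt) dual
  cy1 -> i2 (blt) no-port BR/BR
  cy2 -> i3 (blt) no-port BR/MEM
  cy3 -> i4 (ld) no-port MEM/MEM
  cy4 -> i5 (ld) RAW+WAW r2
  cy5 -> i6/i7 (sll and) dual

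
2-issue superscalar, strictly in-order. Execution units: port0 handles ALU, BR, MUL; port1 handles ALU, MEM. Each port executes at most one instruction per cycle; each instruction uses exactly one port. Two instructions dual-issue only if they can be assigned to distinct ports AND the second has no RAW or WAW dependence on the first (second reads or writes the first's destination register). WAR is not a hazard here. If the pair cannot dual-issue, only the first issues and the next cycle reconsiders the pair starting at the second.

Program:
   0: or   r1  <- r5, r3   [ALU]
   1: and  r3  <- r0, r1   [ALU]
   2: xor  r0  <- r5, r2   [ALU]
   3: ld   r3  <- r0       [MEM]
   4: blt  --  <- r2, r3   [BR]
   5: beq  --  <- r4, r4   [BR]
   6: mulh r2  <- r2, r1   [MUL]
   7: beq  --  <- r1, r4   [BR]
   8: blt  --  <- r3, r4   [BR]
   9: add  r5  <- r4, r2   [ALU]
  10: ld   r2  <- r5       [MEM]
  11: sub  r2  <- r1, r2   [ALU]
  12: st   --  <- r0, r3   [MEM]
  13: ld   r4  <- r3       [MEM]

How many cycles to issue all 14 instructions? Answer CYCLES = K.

c0: i0 or.ALU  RAW r1
c1: i1/i2 and.ALU xor.ALU  dual
c2: i3 ld.MEM  RAW r3
c3: i4 blt.BR  no-port BR/BR
c4: i5 beq.BR  no-port BR/MUL
c5: i6 mulh.MUL  no-port MUL/BR
c6: i7 beq.BR  no-port BR/BR
c7: i8/i9 blt.BR add.ALU  dual
c8: i10 ld.MEM  RAW+WAW r2
c9: i11/i12 sub.ALU st.MEM  dual
c10: i13 ld.MEM  tail

CYCLES = 11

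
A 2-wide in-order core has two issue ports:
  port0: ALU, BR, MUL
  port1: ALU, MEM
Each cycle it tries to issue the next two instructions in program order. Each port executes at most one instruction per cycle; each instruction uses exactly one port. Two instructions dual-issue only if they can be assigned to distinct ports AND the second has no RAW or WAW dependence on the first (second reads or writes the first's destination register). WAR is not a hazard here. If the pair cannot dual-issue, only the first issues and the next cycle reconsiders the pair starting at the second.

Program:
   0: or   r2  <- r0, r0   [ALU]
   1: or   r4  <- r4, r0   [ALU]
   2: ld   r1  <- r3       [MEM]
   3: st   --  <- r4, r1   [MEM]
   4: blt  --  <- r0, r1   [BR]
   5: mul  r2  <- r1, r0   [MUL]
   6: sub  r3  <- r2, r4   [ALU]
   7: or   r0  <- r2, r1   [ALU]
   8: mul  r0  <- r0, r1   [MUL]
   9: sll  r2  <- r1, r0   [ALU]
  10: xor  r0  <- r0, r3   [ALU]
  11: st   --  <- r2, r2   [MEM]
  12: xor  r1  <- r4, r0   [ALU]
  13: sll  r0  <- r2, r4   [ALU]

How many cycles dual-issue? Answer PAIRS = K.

PAIRS = 5

  cy0 -> i0&i1 (or+or) 2-wide
  cy1 -> i2 (ld) no-port MEM/MEM
  cy2 -> i3&i4 (st+blt) 2-wide
  cy3 -> i5 (mul) RAW r2
  cy4 -> i6&i7 (sub+or) 2-wide
  cy5 -> i8 (mul) RAW r0
  cy6 -> i9&i10 (sll+xor) 2-wide
  cy7 -> i11&i12 (st+xor) 2-wide
  cy8 -> i13 (sll) tail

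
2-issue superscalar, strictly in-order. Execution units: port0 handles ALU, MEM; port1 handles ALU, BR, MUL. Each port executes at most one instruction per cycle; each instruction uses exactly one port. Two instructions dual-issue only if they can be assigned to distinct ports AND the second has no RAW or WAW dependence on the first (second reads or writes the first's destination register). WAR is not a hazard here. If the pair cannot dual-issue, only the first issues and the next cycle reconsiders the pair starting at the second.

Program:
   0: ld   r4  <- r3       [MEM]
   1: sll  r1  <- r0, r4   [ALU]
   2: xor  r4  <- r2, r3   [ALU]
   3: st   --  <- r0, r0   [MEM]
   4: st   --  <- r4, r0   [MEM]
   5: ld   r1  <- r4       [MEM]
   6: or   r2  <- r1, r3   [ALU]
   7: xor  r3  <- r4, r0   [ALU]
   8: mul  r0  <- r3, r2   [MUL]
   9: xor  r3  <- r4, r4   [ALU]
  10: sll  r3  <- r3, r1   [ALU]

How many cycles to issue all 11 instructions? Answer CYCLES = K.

c0: i0 ld  RAW r4
c1: i1+i2 sll/xor  2-wide
c2: i3 st  no-port MEM/MEM
c3: i4 st  no-port MEM/MEM
c4: i5 ld  RAW r1
c5: i6+i7 or/xor  2-wide
c6: i8+i9 mul/xor  2-wide
c7: i10 sll  tail

CYCLES = 8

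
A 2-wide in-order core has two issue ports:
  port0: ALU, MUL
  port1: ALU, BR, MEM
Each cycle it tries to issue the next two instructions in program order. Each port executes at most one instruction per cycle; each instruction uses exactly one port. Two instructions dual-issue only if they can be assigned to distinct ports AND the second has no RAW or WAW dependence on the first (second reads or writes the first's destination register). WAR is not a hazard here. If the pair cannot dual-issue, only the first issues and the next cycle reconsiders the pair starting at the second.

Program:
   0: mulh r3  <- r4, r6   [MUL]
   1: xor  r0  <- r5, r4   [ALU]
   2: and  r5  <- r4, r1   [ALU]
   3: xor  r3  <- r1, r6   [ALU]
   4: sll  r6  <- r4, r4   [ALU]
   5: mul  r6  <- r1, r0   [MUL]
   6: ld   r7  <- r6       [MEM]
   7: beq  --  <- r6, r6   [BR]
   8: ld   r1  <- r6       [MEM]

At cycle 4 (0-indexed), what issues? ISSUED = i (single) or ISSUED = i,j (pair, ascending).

ISSUED = 6

t=0 i0+i1:mulh/xor ; dual
t=1 i2+i3:and/xor ; dual
t=2 i4:sll ; WAW r6
t=3 i5:mul ; RAW r6
t=4 i6:ld ; no-port MEM/BR
t=5 i7:beq ; no-port BR/MEM
t=6 i8:ld ; tail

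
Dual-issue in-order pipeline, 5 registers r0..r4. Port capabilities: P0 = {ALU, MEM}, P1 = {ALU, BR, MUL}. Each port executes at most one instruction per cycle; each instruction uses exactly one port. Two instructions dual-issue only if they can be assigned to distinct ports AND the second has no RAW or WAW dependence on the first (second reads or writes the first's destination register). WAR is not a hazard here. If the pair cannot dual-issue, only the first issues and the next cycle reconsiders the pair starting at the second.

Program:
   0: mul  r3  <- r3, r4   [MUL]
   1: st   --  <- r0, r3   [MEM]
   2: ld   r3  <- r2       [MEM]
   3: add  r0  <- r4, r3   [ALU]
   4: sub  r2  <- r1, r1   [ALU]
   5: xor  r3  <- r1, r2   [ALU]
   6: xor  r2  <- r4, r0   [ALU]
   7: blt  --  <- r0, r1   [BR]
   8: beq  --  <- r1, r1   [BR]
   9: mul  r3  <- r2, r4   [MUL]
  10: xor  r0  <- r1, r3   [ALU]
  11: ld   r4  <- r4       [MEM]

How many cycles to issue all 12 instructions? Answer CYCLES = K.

CYCLES = 9

c0: i0 mul.MUL  RAW r3
c1: i1 st.MEM  no-port MEM/MEM
c2: i2 ld.MEM  RAW r3
c3: i3+i4 add.ALU+sub.ALU  2-wide
c4: i5+i6 xor.ALU+xor.ALU  2-wide
c5: i7 blt.BR  no-port BR/BR
c6: i8 beq.BR  no-port BR/MUL
c7: i9 mul.MUL  RAW r3
c8: i10+i11 xor.ALU+ld.MEM  2-wide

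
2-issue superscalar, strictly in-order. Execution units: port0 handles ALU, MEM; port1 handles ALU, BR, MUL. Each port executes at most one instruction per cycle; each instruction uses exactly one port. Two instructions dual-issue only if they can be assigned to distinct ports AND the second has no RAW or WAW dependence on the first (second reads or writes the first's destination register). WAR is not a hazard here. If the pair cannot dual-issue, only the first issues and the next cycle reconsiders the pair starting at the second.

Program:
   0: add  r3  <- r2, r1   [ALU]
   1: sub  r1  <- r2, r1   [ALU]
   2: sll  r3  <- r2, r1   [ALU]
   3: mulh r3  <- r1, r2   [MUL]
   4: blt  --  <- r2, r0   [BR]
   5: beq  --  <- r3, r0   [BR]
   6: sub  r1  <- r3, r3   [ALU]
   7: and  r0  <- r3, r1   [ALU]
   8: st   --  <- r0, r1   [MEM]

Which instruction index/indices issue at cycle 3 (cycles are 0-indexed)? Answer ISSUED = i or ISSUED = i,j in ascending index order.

ISSUED = 4

[0] i0/i1  add.ALU/sub.ALU  -- 2-wide
[1] i2  sll.ALU  -- WAW r3
[2] i3  mulh.MUL  -- no-port MUL/BR
[3] i4  blt.BR  -- no-port BR/BR
[4] i5/i6  beq.BR/sub.ALU  -- 2-wide
[5] i7  and.ALU  -- RAW r0
[6] i8  st.MEM  -- tail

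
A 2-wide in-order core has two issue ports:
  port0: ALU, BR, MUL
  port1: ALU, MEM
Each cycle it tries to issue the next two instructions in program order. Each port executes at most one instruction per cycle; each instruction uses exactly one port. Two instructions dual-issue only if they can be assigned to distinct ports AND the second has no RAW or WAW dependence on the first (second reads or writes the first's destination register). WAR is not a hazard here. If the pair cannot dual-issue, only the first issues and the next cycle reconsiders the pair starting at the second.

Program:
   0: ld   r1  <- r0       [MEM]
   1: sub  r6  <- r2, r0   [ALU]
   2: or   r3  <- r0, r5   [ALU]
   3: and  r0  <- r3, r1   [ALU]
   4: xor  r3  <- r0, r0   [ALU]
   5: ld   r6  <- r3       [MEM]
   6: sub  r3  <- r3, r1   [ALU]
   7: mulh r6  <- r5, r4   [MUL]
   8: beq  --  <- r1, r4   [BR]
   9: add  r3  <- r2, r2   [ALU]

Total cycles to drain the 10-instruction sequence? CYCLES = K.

  cy0 -> i0,i1 (ld.MEM;sub.ALU) pair
  cy1 -> i2 (or.ALU) RAW r3
  cy2 -> i3 (and.ALU) RAW r0
  cy3 -> i4 (xor.ALU) RAW r3
  cy4 -> i5,i6 (ld.MEM;sub.ALU) pair
  cy5 -> i7 (mulh.MUL) no-port MUL/BR
  cy6 -> i8,i9 (beq.BR;add.ALU) pair

CYCLES = 7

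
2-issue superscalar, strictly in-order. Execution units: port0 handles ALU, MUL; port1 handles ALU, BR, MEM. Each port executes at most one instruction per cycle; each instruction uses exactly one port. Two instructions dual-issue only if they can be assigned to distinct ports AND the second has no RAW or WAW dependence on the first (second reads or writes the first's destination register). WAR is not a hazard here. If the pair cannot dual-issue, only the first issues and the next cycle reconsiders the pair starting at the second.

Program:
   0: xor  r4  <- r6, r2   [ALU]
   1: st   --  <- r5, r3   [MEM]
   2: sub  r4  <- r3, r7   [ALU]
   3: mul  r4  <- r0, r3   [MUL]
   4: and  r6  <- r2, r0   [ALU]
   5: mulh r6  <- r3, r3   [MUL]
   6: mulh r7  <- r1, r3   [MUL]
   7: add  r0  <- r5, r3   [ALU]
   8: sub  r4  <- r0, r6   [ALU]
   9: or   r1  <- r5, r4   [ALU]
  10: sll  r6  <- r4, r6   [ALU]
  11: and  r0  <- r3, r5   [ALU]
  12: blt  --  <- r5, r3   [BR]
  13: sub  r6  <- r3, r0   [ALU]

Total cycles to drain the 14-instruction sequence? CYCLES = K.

CYCLES = 9

[0] i0/i1  xor st  -- dual
[1] i2  sub  -- WAW r4
[2] i3/i4  mul and  -- dual
[3] i5  mulh  -- no-port MUL/MUL
[4] i6/i7  mulh add  -- dual
[5] i8  sub  -- RAW r4
[6] i9/i10  or sll  -- dual
[7] i11/i12  and blt  -- dual
[8] i13  sub  -- tail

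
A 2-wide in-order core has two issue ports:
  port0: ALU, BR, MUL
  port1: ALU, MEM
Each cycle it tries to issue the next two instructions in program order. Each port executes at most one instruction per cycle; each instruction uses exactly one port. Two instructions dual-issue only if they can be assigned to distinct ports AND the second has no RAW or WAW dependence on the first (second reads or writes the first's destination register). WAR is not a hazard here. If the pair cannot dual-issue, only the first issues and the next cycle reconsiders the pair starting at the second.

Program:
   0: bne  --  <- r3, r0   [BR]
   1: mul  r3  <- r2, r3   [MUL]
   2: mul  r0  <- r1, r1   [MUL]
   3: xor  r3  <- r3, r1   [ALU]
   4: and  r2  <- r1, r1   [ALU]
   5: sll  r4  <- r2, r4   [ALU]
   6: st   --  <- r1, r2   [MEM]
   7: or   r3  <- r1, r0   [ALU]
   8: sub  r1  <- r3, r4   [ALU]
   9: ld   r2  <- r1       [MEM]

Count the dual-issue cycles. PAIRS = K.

PAIRS = 2

[0] i0  bne.BR  -- no-port BR/MUL
[1] i1  mul.MUL  -- no-port MUL/MUL
[2] i2,i3  mul.MUL;xor.ALU  -- 2-wide
[3] i4  and.ALU  -- RAW r2
[4] i5,i6  sll.ALU;st.MEM  -- 2-wide
[5] i7  or.ALU  -- RAW r3
[6] i8  sub.ALU  -- RAW r1
[7] i9  ld.MEM  -- tail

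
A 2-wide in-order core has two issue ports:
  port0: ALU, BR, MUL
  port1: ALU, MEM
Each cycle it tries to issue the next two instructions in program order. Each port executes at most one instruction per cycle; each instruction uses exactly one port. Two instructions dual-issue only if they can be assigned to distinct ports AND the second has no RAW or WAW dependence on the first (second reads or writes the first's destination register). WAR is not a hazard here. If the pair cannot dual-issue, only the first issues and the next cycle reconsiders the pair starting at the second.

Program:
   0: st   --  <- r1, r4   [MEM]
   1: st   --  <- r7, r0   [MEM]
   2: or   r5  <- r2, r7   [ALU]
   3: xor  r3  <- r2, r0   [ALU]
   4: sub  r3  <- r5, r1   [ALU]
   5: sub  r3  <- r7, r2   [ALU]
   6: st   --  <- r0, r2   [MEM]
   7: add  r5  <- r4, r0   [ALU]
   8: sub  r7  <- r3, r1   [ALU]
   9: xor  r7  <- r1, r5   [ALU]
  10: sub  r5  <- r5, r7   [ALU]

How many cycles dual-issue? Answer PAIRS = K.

PAIRS = 3

#0 head=0: st.MEM i0 no-port MEM/MEM
#1 head=1: st.MEM+or.ALU i1,i2 pair
#2 head=3: xor.ALU i3 WAW r3
#3 head=4: sub.ALU i4 WAW r3
#4 head=5: sub.ALU+st.MEM i5,i6 pair
#5 head=7: add.ALU+sub.ALU i7,i8 pair
#6 head=9: xor.ALU i9 RAW r7
#7 head=10: sub.ALU i10 tail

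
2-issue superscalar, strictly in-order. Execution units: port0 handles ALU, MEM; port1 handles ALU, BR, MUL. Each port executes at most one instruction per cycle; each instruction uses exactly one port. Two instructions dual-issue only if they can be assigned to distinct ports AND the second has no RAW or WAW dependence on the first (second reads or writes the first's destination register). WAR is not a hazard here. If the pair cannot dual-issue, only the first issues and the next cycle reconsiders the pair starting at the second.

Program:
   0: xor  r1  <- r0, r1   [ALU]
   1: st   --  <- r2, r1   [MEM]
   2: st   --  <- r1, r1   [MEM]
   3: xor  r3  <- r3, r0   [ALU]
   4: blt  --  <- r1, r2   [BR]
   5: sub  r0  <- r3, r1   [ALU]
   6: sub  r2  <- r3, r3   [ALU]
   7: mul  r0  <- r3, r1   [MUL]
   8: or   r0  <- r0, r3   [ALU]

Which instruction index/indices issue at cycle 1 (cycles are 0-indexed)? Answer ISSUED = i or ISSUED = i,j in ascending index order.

  cy0 -> i0 (xor.ALU) RAW r1
  cy1 -> i1 (st.MEM) no-port MEM/MEM
  cy2 -> i2,i3 (st.MEM+xor.ALU) dual
  cy3 -> i4,i5 (blt.BR+sub.ALU) dual
  cy4 -> i6,i7 (sub.ALU+mul.MUL) dual
  cy5 -> i8 (or.ALU) tail

ISSUED = 1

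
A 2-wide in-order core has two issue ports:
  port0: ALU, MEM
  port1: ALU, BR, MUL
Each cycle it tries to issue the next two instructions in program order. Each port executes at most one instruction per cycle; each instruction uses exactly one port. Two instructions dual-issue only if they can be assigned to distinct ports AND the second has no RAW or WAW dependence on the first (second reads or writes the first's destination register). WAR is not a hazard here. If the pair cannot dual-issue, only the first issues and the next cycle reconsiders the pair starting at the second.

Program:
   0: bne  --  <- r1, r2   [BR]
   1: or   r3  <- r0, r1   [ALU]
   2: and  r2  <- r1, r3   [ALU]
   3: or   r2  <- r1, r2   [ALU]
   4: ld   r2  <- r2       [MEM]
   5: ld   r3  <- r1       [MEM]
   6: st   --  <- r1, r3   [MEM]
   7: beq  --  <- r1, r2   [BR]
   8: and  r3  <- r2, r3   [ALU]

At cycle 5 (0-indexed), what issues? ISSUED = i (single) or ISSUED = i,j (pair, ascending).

[0] i0&i1  bne.BR+or.ALU  -- pair
[1] i2  and.ALU  -- RAW+WAW r2
[2] i3  or.ALU  -- RAW+WAW r2
[3] i4  ld.MEM  -- no-port MEM/MEM
[4] i5  ld.MEM  -- no-port MEM/MEM
[5] i6&i7  st.MEM+beq.BR  -- pair
[6] i8  and.ALU  -- tail

ISSUED = 6,7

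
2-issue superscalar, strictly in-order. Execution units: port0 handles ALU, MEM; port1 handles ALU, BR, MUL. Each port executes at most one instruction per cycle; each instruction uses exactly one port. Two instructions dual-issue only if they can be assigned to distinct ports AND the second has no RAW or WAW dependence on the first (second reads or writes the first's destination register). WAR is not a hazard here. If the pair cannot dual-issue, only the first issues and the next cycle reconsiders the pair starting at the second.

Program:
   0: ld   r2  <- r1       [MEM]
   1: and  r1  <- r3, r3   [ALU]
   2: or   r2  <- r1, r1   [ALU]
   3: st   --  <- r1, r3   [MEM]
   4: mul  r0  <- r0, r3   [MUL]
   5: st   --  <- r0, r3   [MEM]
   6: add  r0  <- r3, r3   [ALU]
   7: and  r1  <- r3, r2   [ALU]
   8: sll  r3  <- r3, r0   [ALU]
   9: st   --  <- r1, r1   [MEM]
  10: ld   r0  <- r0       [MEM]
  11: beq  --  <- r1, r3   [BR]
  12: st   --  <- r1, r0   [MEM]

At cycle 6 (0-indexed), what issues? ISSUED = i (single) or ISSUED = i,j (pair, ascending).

ISSUED = 10,11

c0: i0/i1 ld;and  dual
c1: i2/i3 or;st  dual
c2: i4 mul  RAW r0
c3: i5/i6 st;add  dual
c4: i7/i8 and;sll  dual
c5: i9 st  no-port MEM/MEM
c6: i10/i11 ld;beq  dual
c7: i12 st  tail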